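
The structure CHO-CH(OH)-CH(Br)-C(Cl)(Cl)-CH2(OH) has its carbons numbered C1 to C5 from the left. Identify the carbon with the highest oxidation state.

Tallying each carbon's bonds:
C1: 1C, 1H, 2O → 0 − 1 + 2 = +1
C2: 2C, 1H, 1O → 0 − 1 + 1 = 0
C3: 2C, 1H, 1Br → 0 − 1 + 1 = 0
C4: 2C, 2Cl → 0 + 2 = +2
C5: 1C, 2H, 1O → 0 − 2 + 1 = -1
The most oxidised carbon is C4 at +2.

C4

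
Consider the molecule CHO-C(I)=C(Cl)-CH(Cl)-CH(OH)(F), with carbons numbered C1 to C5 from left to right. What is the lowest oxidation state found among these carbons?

Tallying each carbon's bonds:
C1: 1C, 1H, 2O → 0 − 1 + 2 = +1
C2: 3C, 1I → 0 + 1 = +1
C3: 3C, 1Cl → 0 + 1 = +1
C4: 2C, 1H, 1Cl → 0 − 1 + 1 = 0
C5: 1C, 1H, 1O, 1F → 0 − 1 + 1 + 1 = +1
The lowest value is 0.

0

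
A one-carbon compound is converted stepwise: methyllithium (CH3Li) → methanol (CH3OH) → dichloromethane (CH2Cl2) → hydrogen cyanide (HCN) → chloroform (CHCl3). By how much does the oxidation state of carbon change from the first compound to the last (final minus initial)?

+6

Carbon oxidation states along the series — methyllithium: -4, methanol: -2, dichloromethane: 0, hydrogen cyanide: +2, chloroform: +2.
Net change = +2 − (-4) = +6.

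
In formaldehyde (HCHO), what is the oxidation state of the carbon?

The carbon has one bond to H (-1), one bond to H (-1), a double bond to O (2×+1 = +2).
Oxidation state = -1 − 1 + 2 = 0.

0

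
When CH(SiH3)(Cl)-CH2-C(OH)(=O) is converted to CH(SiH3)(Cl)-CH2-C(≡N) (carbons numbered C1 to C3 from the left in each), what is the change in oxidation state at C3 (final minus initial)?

Before: C3 has 1 bond to C, 3 bonds to O → oxidation state +3.
After: C3 has 1 bond to C, 3 bonds to N → oxidation state +3.
Δ = +3 − (+3) = 0, so no net redox change at C3.

0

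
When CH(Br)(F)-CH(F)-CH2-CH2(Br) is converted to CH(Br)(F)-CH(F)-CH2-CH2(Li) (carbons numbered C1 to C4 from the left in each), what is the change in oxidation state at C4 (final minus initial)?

Before: C4 has 1 bond to C, 2 bonds to H, 1 bond to Br → oxidation state -1.
After: C4 has 1 bond to C, 2 bonds to H, 1 bond to Li → oxidation state -3.
Δ = -3 − (-1) = -2, so this is a reduction at C4.

-2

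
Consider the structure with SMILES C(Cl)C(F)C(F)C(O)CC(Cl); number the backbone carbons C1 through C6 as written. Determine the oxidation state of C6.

Bonds to more-electronegative neighbours contribute +1 each, bonds to H or metals contribute −1 each, and C–C bonds contribute 0.
C6 has one bond to C (0), one bond to H (-1), one bond to Cl (+1), one bond to H (-1).
Oxidation state = 0 − 1 + 1 − 1 = -1.

-1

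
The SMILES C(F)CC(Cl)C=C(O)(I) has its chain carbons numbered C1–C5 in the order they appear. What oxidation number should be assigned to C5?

Count +1 for every bond to an atom more electronegative than carbon and −1 for every bond to one less electronegative; C–C bonds are 0.
C5 has a double bond to C (2×0 = 0), one bond to O (+1), one bond to I (+1).
Oxidation state = 0 + 1 + 1 = +2.

+2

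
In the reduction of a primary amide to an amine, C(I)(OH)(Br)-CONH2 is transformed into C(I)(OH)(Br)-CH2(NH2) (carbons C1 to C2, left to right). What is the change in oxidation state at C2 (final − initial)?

-4

Before: C2 has 1 bond to C, 2 bonds to O, 1 bond to N → oxidation state +3.
After: C2 has 1 bond to C, 2 bonds to H, 1 bond to N → oxidation state -1.
Δ = -1 − (+3) = -4, so this is a reduction at C2.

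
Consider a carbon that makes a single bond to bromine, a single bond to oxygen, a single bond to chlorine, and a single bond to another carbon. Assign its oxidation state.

Count +1 for every bond to an atom more electronegative than carbon and −1 for every bond to one less electronegative; C–C bonds are 0.
The carbon has one bond to C (0), one bond to O (+1), one bond to Br (+1), one bond to Cl (+1).
Oxidation state = 0 + 1 + 1 + 1 = +3.

+3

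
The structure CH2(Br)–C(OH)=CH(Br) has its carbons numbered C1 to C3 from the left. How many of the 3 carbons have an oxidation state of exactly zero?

1

Tallying each carbon's bonds:
C1: 1C, 2H, 1Br → 0 − 2 + 1 = -1
C2: 3C, 1O → 0 + 1 = +1
C3: 2C, 1H, 1Br → 0 − 1 + 1 = 0
1 carbon (C3) meets the condition.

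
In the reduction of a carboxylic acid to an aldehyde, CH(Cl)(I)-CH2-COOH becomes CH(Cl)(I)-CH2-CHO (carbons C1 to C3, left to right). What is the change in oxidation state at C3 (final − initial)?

-2

Before: C3 has 1 bond to C, 3 bonds to O → oxidation state +3.
After: C3 has 1 bond to C, 1 bond to H, 2 bonds to O → oxidation state +1.
Δ = +1 − (+3) = -2, so this is a reduction at C3.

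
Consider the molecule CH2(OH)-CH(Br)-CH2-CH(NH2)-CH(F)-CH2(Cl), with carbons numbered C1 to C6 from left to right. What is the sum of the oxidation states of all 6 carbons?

Count +1 for every bond to an atom more electronegative than carbon and −1 for every bond to one less electronegative; C–C bonds are 0. Tallying each carbon:
C1: 1C, 2H, 1O → 0 − 2 + 1 = -1
C2: 2C, 1H, 1Br → 0 − 1 + 1 = 0
C3: 2C, 2H → 0 − 2 = -2
C4: 2C, 1H, 1N → 0 − 1 + 1 = 0
C5: 2C, 1H, 1F → 0 − 1 + 1 = 0
C6: 1C, 2H, 1Cl → 0 − 2 + 1 = -1
Sum = -1 + 0 − 2 + 0 + 0 − 1 = -4.

-4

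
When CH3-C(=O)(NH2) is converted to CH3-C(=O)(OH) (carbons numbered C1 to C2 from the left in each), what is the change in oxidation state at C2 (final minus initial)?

0

Before: C2 has 1 bond to C, 2 bonds to O, 1 bond to N → oxidation state +3.
After: C2 has 1 bond to C, 3 bonds to O → oxidation state +3.
Δ = +3 − (+3) = 0, so no net redox change at C2.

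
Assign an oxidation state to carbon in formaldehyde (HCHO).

0

The carbon has one bond to H (-1), one bond to H (-1), a double bond to O (2×+1 = +2).
Oxidation state = -1 − 1 + 2 = 0.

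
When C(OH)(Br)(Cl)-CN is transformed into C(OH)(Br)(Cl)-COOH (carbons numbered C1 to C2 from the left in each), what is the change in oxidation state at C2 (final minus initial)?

Before: C2 has 1 bond to C, 3 bonds to N → oxidation state +3.
After: C2 has 1 bond to C, 3 bonds to O → oxidation state +3.
Δ = +3 − (+3) = 0, so no net redox change at C2.

0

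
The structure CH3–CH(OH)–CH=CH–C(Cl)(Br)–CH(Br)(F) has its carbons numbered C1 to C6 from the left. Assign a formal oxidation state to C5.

+2

Assign +1 per bond to O/N/halogen, −1 per bond to H or an electropositive element, and 0 per bond to carbon.
C5 has one bond to C (0), one bond to C (0), one bond to Cl (+1), one bond to Br (+1).
Oxidation state = 0 + 0 + 1 + 1 = +2.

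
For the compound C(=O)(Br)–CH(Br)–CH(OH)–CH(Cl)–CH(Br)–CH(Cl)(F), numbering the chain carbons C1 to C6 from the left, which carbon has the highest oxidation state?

Each bond to a more electronegative atom (O, N, halogen) counts +1, each bond to a less electronegative atom (H, metal, B, Si) counts −1, and each C–C bond counts 0. Tallying each carbon:
C1: 1C, 2O, 1Br → 0 + 2 + 1 = +3
C2: 2C, 1H, 1Br → 0 − 1 + 1 = 0
C3: 2C, 1H, 1O → 0 − 1 + 1 = 0
C4: 2C, 1H, 1Cl → 0 − 1 + 1 = 0
C5: 2C, 1H, 1Br → 0 − 1 + 1 = 0
C6: 1C, 1H, 1F, 1Cl → 0 − 1 + 1 + 1 = +1
The most oxidised carbon is C1 at +3.

C1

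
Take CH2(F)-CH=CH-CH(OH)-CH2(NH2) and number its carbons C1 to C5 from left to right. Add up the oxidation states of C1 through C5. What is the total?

Assign +1 per bond to O/N/halogen, −1 per bond to H or an electropositive element, and 0 per bond to carbon. Tallying each carbon:
C1: 1C, 2H, 1F → 0 − 2 + 1 = -1
C2: 3C, 1H → 0 − 1 = -1
C3: 3C, 1H → 0 − 1 = -1
C4: 2C, 1H, 1O → 0 − 1 + 1 = 0
C5: 1C, 2H, 1N → 0 − 2 + 1 = -1
Sum = -1 − 1 − 1 + 0 − 1 = -4.

-4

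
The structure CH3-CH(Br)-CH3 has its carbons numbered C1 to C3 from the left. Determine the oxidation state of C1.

-3

Bonds to more-electronegative neighbours contribute +1 each, bonds to H or metals contribute −1 each, and C–C bonds contribute 0.
C1 has one bond to C (0), one bond to H (-1), one bond to H (-1), one bond to H (-1).
Oxidation state = 0 − 1 − 1 − 1 = -3.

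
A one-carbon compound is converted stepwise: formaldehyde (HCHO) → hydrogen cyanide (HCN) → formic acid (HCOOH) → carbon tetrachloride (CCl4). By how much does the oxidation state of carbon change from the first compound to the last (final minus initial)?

+4

Carbon oxidation states along the series — formaldehyde: 0, hydrogen cyanide: +2, formic acid: +2, carbon tetrachloride: +4.
Net change = +4 − (0) = +4.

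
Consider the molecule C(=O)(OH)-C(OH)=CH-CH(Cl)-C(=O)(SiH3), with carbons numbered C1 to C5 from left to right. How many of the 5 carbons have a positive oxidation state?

Tallying each carbon's bonds:
C1: 1C, 3O → 0 + 3 = +3
C2: 3C, 1O → 0 + 1 = +1
C3: 3C, 1H → 0 − 1 = -1
C4: 2C, 1H, 1Cl → 0 − 1 + 1 = 0
C5: 1C, 2O, 1Si → 0 + 2 − 1 = +1
3 carbons (C1, C2, C5) meet the condition.

3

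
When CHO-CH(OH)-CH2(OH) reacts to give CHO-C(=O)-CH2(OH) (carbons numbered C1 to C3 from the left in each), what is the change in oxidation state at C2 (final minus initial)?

+2

Before: C2 has 2 bonds to C, 1 bond to H, 1 bond to O → oxidation state 0.
After: C2 has 2 bonds to C, 2 bonds to O → oxidation state +2.
Δ = +2 − (0) = +2, so this is an oxidation at C2.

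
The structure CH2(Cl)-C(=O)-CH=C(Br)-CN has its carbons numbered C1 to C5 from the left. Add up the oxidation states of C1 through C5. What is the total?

+4

Tallying each carbon's bonds:
C1: 1C, 2H, 1Cl → 0 − 2 + 1 = -1
C2: 2C, 2O → 0 + 2 = +2
C3: 3C, 1H → 0 − 1 = -1
C4: 3C, 1Br → 0 + 1 = +1
C5: 1C, 3N → 0 + 3 = +3
Sum = -1 + 2 − 1 + 1 + 3 = +4.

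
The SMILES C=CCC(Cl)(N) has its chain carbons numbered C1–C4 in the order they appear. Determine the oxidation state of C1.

Bonds to more-electronegative neighbours contribute +1 each, bonds to H or metals contribute −1 each, and C–C bonds contribute 0.
C1 has a double bond to C (2×0 = 0), one bond to H (-1), one bond to H (-1).
Oxidation state = 0 − 1 − 1 = -2.

-2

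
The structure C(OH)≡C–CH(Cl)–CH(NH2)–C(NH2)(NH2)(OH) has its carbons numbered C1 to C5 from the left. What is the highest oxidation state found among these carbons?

+3

Tallying each carbon's bonds:
C1: 3C, 1O → 0 + 1 = +1
C2: 4C → 0 = 0
C3: 2C, 1H, 1Cl → 0 − 1 + 1 = 0
C4: 2C, 1H, 1N → 0 − 1 + 1 = 0
C5: 1C, 1O, 2N → 0 + 1 + 2 = +3
The highest value is +3.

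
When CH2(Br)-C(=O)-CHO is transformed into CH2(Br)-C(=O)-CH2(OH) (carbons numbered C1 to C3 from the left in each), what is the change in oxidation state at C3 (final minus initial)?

-2

Before: C3 has 1 bond to C, 1 bond to H, 2 bonds to O → oxidation state +1.
After: C3 has 1 bond to C, 2 bonds to H, 1 bond to O → oxidation state -1.
Δ = -1 − (+1) = -2, so this is a reduction at C3.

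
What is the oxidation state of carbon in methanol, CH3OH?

Each bond to a more electronegative atom (O, N, halogen) counts +1, each bond to a less electronegative atom (H, metal, B, Si) counts −1, and each C–C bond counts 0.
The carbon has one bond to H (-1), one bond to H (-1), one bond to H (-1), one bond to O (+1).
Oxidation state = -1 − 1 − 1 + 1 = -2.

-2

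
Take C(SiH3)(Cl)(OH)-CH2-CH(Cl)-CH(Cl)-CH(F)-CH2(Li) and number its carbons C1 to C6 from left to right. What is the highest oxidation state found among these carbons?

Tallying each carbon's bonds:
C1: 1C, 1O, 1Cl, 1Si → 0 + 1 + 1 − 1 = +1
C2: 2C, 2H → 0 − 2 = -2
C3: 2C, 1H, 1Cl → 0 − 1 + 1 = 0
C4: 2C, 1H, 1Cl → 0 − 1 + 1 = 0
C5: 2C, 1H, 1F → 0 − 1 + 1 = 0
C6: 1C, 2H, 1Li → 0 − 2 − 1 = -3
The highest value is +1.

+1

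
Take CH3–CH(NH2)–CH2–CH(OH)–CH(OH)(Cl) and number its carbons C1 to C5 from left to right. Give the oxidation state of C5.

C5 has one bond to C (0), one bond to O (+1), one bond to Cl (+1), one bond to H (-1).
Oxidation state = 0 + 1 + 1 − 1 = +1.

+1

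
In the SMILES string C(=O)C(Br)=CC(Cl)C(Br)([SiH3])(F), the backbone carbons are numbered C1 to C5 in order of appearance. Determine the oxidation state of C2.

+1

Each bond to a more electronegative atom (O, N, halogen) counts +1, each bond to a less electronegative atom (H, metal, B, Si) counts −1, and each C–C bond counts 0.
C2 has one bond to C (0), a double bond to C (2×0 = 0), one bond to Br (+1).
Oxidation state = 0 + 0 + 1 = +1.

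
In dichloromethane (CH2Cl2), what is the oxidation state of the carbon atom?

0

The carbon has one bond to H (-1), one bond to H (-1), one bond to Cl (+1), one bond to Cl (+1).
Oxidation state = -1 − 1 + 1 + 1 = 0.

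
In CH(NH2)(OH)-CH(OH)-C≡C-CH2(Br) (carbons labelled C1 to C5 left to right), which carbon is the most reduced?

Tallying each carbon's bonds:
C1: 1C, 1H, 1O, 1N → 0 − 1 + 1 + 1 = +1
C2: 2C, 1H, 1O → 0 − 1 + 1 = 0
C3: 4C → 0 = 0
C4: 4C → 0 = 0
C5: 1C, 2H, 1Br → 0 − 2 + 1 = -1
The most reduced carbon is C5 at -1.

C5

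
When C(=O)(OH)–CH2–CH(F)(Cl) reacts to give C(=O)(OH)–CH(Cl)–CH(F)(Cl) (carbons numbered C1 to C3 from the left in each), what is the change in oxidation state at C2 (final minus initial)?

+2

Before: C2 has 2 bonds to C, 2 bonds to H → oxidation state -2.
After: C2 has 2 bonds to C, 1 bond to H, 1 bond to Cl → oxidation state 0.
Δ = 0 − (-2) = +2, so this is an oxidation at C2.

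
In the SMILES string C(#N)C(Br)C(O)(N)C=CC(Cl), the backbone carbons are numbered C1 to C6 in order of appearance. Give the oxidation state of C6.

-1

Assign +1 per bond to O/N/halogen, −1 per bond to H or an electropositive element, and 0 per bond to carbon.
C6 has one bond to C (0), one bond to H (-1), one bond to H (-1), one bond to Cl (+1).
Oxidation state = 0 − 1 − 1 + 1 = -1.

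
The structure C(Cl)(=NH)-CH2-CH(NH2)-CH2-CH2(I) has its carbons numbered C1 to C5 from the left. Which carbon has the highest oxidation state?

C1

Tallying each carbon's bonds:
C1: 1C, 2N, 1Cl → 0 + 2 + 1 = +3
C2: 2C, 2H → 0 − 2 = -2
C3: 2C, 1H, 1N → 0 − 1 + 1 = 0
C4: 2C, 2H → 0 − 2 = -2
C5: 1C, 2H, 1I → 0 − 2 + 1 = -1
The most oxidised carbon is C1 at +3.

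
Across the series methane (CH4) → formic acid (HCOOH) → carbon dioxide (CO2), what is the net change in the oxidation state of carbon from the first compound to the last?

Carbon oxidation states along the series — methane: -4, formic acid: +2, carbon dioxide: +4.
Net change = +4 − (-4) = +8.

+8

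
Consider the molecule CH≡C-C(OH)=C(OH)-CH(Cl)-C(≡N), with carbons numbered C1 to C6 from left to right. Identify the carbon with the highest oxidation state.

C6

Assign +1 per bond to O/N/halogen, −1 per bond to H or an electropositive element, and 0 per bond to carbon. Tallying each carbon:
C1: 3C, 1H → 0 − 1 = -1
C2: 4C → 0 = 0
C3: 3C, 1O → 0 + 1 = +1
C4: 3C, 1O → 0 + 1 = +1
C5: 2C, 1H, 1Cl → 0 − 1 + 1 = 0
C6: 1C, 3N → 0 + 3 = +3
The most oxidised carbon is C6 at +3.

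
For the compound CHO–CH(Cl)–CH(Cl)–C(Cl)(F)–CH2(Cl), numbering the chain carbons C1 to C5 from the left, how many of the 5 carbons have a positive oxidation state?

2

Count +1 for every bond to an atom more electronegative than carbon and −1 for every bond to one less electronegative; C–C bonds are 0. Tallying each carbon:
C1: 1C, 1H, 2O → 0 − 1 + 2 = +1
C2: 2C, 1H, 1Cl → 0 − 1 + 1 = 0
C3: 2C, 1H, 1Cl → 0 − 1 + 1 = 0
C4: 2C, 1F, 1Cl → 0 + 1 + 1 = +2
C5: 1C, 2H, 1Cl → 0 − 2 + 1 = -1
2 carbons (C1, C4) meet the condition.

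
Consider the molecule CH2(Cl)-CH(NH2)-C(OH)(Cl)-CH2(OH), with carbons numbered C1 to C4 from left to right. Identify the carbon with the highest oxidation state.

C3

Tallying each carbon's bonds:
C1: 1C, 2H, 1Cl → 0 − 2 + 1 = -1
C2: 2C, 1H, 1N → 0 − 1 + 1 = 0
C3: 2C, 1O, 1Cl → 0 + 1 + 1 = +2
C4: 1C, 2H, 1O → 0 − 2 + 1 = -1
The most oxidised carbon is C3 at +2.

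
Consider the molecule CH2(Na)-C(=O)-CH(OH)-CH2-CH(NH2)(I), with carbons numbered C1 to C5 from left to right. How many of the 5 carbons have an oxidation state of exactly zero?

1

Assign +1 per bond to O/N/halogen, −1 per bond to H or an electropositive element, and 0 per bond to carbon. Tallying each carbon:
C1: 1C, 2H, 1Na → 0 − 2 − 1 = -3
C2: 2C, 2O → 0 + 2 = +2
C3: 2C, 1H, 1O → 0 − 1 + 1 = 0
C4: 2C, 2H → 0 − 2 = -2
C5: 1C, 1H, 1N, 1I → 0 − 1 + 1 + 1 = +1
1 carbon (C3) meets the condition.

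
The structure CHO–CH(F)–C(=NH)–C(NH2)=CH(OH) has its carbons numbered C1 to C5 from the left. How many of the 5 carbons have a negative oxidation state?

Tallying each carbon's bonds:
C1: 1C, 1H, 2O → 0 − 1 + 2 = +1
C2: 2C, 1H, 1F → 0 − 1 + 1 = 0
C3: 2C, 2N → 0 + 2 = +2
C4: 3C, 1N → 0 + 1 = +1
C5: 2C, 1H, 1O → 0 − 1 + 1 = 0
0 carbons meet the condition.

0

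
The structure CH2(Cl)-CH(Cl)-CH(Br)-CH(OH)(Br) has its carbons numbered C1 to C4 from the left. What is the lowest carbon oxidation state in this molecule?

-1

Each bond to a more electronegative atom (O, N, halogen) counts +1, each bond to a less electronegative atom (H, metal, B, Si) counts −1, and each C–C bond counts 0. Tallying each carbon:
C1: 1C, 2H, 1Cl → 0 − 2 + 1 = -1
C2: 2C, 1H, 1Cl → 0 − 1 + 1 = 0
C3: 2C, 1H, 1Br → 0 − 1 + 1 = 0
C4: 1C, 1H, 1O, 1Br → 0 − 1 + 1 + 1 = +1
The lowest value is -1.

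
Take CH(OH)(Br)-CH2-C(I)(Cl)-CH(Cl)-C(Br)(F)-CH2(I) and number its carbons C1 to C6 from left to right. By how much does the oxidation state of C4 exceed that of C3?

-2

C4: 2C, 1H, 1Cl → 0 − 1 + 1 = 0
C3: 2C, 1Cl, 1I → 0 + 1 + 1 = +2
Difference: 0 − (+2) = -2.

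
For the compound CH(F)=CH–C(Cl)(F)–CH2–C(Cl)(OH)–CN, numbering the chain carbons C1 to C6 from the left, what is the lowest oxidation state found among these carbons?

Tallying each carbon's bonds:
C1: 2C, 1H, 1F → 0 − 1 + 1 = 0
C2: 3C, 1H → 0 − 1 = -1
C3: 2C, 1F, 1Cl → 0 + 1 + 1 = +2
C4: 2C, 2H → 0 − 2 = -2
C5: 2C, 1O, 1Cl → 0 + 1 + 1 = +2
C6: 1C, 3N → 0 + 3 = +3
The lowest value is -2.

-2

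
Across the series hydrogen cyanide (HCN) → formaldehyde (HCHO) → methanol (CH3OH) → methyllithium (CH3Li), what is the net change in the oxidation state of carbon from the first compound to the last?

-6

Carbon oxidation states along the series — hydrogen cyanide: +2, formaldehyde: 0, methanol: -2, methyllithium: -4.
Net change = -4 − (+2) = -6.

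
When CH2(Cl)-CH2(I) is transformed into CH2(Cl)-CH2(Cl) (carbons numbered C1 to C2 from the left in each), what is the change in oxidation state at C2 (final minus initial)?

0

Before: C2 has 1 bond to C, 2 bonds to H, 1 bond to I → oxidation state -1.
After: C2 has 1 bond to C, 2 bonds to H, 1 bond to Cl → oxidation state -1.
Δ = -1 − (-1) = 0, so no net redox change at C2.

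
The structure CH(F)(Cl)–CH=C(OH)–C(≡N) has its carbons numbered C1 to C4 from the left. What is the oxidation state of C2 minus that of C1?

-2

C2: 3C, 1H → 0 − 1 = -1
C1: 1C, 1H, 1F, 1Cl → 0 − 1 + 1 + 1 = +1
Difference: -1 − (+1) = -2.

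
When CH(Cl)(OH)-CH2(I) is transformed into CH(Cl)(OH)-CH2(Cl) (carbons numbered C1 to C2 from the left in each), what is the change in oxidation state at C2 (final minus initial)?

Before: C2 has 1 bond to C, 2 bonds to H, 1 bond to I → oxidation state -1.
After: C2 has 1 bond to C, 2 bonds to H, 1 bond to Cl → oxidation state -1.
Δ = -1 − (-1) = 0, so no net redox change at C2.

0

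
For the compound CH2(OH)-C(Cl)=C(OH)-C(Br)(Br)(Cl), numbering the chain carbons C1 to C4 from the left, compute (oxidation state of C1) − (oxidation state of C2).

C1: 1C, 2H, 1O → 0 − 2 + 1 = -1
C2: 3C, 1Cl → 0 + 1 = +1
Difference: -1 − (+1) = -2.

-2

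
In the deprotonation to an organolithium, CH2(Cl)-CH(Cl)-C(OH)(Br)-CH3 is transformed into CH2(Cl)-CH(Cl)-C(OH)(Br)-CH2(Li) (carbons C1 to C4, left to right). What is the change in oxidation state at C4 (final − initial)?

0

Before: C4 has 1 bond to C, 3 bonds to H → oxidation state -3.
After: C4 has 1 bond to C, 2 bonds to H, 1 bond to Li → oxidation state -3.
Δ = -3 − (-3) = 0, so no net redox change at C4.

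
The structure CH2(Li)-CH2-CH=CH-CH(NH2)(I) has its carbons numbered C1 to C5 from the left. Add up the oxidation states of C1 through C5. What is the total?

-6

Bonds to more-electronegative neighbours contribute +1 each, bonds to H or metals contribute −1 each, and C–C bonds contribute 0. Tallying each carbon:
C1: 1C, 2H, 1Li → 0 − 2 − 1 = -3
C2: 2C, 2H → 0 − 2 = -2
C3: 3C, 1H → 0 − 1 = -1
C4: 3C, 1H → 0 − 1 = -1
C5: 1C, 1H, 1N, 1I → 0 − 1 + 1 + 1 = +1
Sum = -3 − 2 − 1 − 1 + 1 = -6.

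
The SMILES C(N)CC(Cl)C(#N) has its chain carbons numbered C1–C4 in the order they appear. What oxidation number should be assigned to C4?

Bonds to more-electronegative neighbours contribute +1 each, bonds to H or metals contribute −1 each, and C–C bonds contribute 0.
C4 has one bond to C (0), a triple bond to N (3×+1 = +3).
Oxidation state = 0 + 3 = +3.

+3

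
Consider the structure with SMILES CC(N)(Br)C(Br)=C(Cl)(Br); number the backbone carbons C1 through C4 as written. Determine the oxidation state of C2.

Count +1 for every bond to an atom more electronegative than carbon and −1 for every bond to one less electronegative; C–C bonds are 0.
C2 has one bond to C (0), one bond to C (0), one bond to N (+1), one bond to Br (+1).
Oxidation state = 0 + 0 + 1 + 1 = +2.

+2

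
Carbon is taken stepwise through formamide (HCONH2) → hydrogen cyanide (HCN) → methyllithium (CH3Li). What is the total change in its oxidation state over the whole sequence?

Carbon oxidation states along the series — formamide: +2, hydrogen cyanide: +2, methyllithium: -4.
Net change = -4 − (+2) = -6.

-6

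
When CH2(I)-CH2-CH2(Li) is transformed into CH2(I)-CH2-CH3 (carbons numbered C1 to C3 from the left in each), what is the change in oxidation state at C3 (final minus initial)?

0

Before: C3 has 1 bond to C, 2 bonds to H, 1 bond to Li → oxidation state -3.
After: C3 has 1 bond to C, 3 bonds to H → oxidation state -3.
Δ = -3 − (-3) = 0, so no net redox change at C3.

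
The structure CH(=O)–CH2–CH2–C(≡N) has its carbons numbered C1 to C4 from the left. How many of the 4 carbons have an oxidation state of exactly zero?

Each bond to a more electronegative atom (O, N, halogen) counts +1, each bond to a less electronegative atom (H, metal, B, Si) counts −1, and each C–C bond counts 0. Tallying each carbon:
C1: 1C, 1H, 2O → 0 − 1 + 2 = +1
C2: 2C, 2H → 0 − 2 = -2
C3: 2C, 2H → 0 − 2 = -2
C4: 1C, 3N → 0 + 3 = +3
0 carbons meet the condition.

0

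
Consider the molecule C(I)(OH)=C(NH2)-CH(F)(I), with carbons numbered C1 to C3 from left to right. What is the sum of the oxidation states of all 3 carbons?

+4

Tallying each carbon's bonds:
C1: 2C, 1O, 1I → 0 + 1 + 1 = +2
C2: 3C, 1N → 0 + 1 = +1
C3: 1C, 1H, 1F, 1I → 0 − 1 + 1 + 1 = +1
Sum = +2 + 1 + 1 = +4.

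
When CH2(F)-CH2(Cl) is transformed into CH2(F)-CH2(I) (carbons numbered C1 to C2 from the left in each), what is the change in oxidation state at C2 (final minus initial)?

Before: C2 has 1 bond to C, 2 bonds to H, 1 bond to Cl → oxidation state -1.
After: C2 has 1 bond to C, 2 bonds to H, 1 bond to I → oxidation state -1.
Δ = -1 − (-1) = 0, so no net redox change at C2.

0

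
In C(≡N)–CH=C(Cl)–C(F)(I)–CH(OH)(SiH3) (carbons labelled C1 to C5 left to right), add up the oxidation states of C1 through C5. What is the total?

+4

Tallying each carbon's bonds:
C1: 1C, 3N → 0 + 3 = +3
C2: 3C, 1H → 0 − 1 = -1
C3: 3C, 1Cl → 0 + 1 = +1
C4: 2C, 1F, 1I → 0 + 1 + 1 = +2
C5: 1C, 1H, 1O, 1Si → 0 − 1 + 1 − 1 = -1
Sum = +3 − 1 + 1 + 2 − 1 = +4.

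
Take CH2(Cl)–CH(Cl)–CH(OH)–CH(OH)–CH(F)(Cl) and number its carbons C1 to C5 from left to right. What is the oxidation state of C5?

Assign +1 per bond to O/N/halogen, −1 per bond to H or an electropositive element, and 0 per bond to carbon.
C5 has one bond to C (0), one bond to F (+1), one bond to H (-1), one bond to Cl (+1).
Oxidation state = 0 + 1 − 1 + 1 = +1.

+1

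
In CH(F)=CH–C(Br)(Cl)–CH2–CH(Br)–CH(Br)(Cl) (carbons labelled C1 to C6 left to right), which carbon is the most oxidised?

Tallying each carbon's bonds:
C1: 2C, 1H, 1F → 0 − 1 + 1 = 0
C2: 3C, 1H → 0 − 1 = -1
C3: 2C, 1Cl, 1Br → 0 + 1 + 1 = +2
C4: 2C, 2H → 0 − 2 = -2
C5: 2C, 1H, 1Br → 0 − 1 + 1 = 0
C6: 1C, 1H, 1Cl, 1Br → 0 − 1 + 1 + 1 = +1
The most oxidised carbon is C3 at +2.

C3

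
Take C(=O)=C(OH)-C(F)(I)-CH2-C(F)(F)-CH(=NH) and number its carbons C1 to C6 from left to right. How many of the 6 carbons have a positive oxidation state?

Assign +1 per bond to O/N/halogen, −1 per bond to H or an electropositive element, and 0 per bond to carbon. Tallying each carbon:
C1: 2C, 2O → 0 + 2 = +2
C2: 3C, 1O → 0 + 1 = +1
C3: 2C, 1F, 1I → 0 + 1 + 1 = +2
C4: 2C, 2H → 0 − 2 = -2
C5: 2C, 2F → 0 + 2 = +2
C6: 1C, 1H, 2N → 0 − 1 + 2 = +1
5 carbons (C1, C2, C3, C5, C6) meet the condition.

5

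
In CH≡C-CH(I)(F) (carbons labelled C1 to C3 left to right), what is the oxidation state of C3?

+1

Count +1 for every bond to an atom more electronegative than carbon and −1 for every bond to one less electronegative; C–C bonds are 0.
C3 has one bond to C (0), one bond to I (+1), one bond to F (+1), one bond to H (-1).
Oxidation state = 0 + 1 + 1 − 1 = +1.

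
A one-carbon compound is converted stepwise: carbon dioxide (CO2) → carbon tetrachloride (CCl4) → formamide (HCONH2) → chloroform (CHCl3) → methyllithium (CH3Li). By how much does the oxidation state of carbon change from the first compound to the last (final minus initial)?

Carbon oxidation states along the series — carbon dioxide: +4, carbon tetrachloride: +4, formamide: +2, chloroform: +2, methyllithium: -4.
Net change = -4 − (+4) = -8.

-8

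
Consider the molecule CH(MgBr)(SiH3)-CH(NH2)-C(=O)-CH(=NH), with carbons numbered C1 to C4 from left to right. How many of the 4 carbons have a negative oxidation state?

Tallying each carbon's bonds:
C1: 1C, 1H, 1Mg, 1Si → 0 − 1 − 1 − 1 = -3
C2: 2C, 1H, 1N → 0 − 1 + 1 = 0
C3: 2C, 2O → 0 + 2 = +2
C4: 1C, 1H, 2N → 0 − 1 + 2 = +1
1 carbon (C1) meets the condition.

1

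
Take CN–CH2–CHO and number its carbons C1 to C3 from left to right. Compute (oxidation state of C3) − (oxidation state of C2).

C3: 1C, 1H, 2O → 0 − 1 + 2 = +1
C2: 2C, 2H → 0 − 2 = -2
Difference: +1 − (-2) = +3.

+3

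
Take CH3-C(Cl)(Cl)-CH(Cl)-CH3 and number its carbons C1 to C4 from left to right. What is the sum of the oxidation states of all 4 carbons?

-4

Each bond to a more electronegative atom (O, N, halogen) counts +1, each bond to a less electronegative atom (H, metal, B, Si) counts −1, and each C–C bond counts 0. Tallying each carbon:
C1: 1C, 3H → 0 − 3 = -3
C2: 2C, 2Cl → 0 + 2 = +2
C3: 2C, 1H, 1Cl → 0 − 1 + 1 = 0
C4: 1C, 3H → 0 − 3 = -3
Sum = -3 + 2 + 0 − 3 = -4.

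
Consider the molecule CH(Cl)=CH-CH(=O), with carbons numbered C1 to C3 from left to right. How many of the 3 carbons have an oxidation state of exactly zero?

Count +1 for every bond to an atom more electronegative than carbon and −1 for every bond to one less electronegative; C–C bonds are 0. Tallying each carbon:
C1: 2C, 1H, 1Cl → 0 − 1 + 1 = 0
C2: 3C, 1H → 0 − 1 = -1
C3: 1C, 1H, 2O → 0 − 1 + 2 = +1
1 carbon (C1) meets the condition.

1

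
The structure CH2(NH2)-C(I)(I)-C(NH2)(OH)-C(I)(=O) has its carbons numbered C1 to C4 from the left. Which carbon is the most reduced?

C1

Tallying each carbon's bonds:
C1: 1C, 2H, 1N → 0 − 2 + 1 = -1
C2: 2C, 2I → 0 + 2 = +2
C3: 2C, 1O, 1N → 0 + 1 + 1 = +2
C4: 1C, 2O, 1I → 0 + 2 + 1 = +3
The most reduced carbon is C1 at -1.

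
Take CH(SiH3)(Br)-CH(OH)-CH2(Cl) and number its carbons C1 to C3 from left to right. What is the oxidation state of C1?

C1 has one bond to C (0), one bond to Si (-1), one bond to H (-1), one bond to Br (+1).
Oxidation state = 0 − 1 − 1 + 1 = -1.

-1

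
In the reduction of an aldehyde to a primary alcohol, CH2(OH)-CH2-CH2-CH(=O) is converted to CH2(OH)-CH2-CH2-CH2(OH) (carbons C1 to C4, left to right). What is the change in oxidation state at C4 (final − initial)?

-2

Before: C4 has 1 bond to C, 1 bond to H, 2 bonds to O → oxidation state +1.
After: C4 has 1 bond to C, 2 bonds to H, 1 bond to O → oxidation state -1.
Δ = -1 − (+1) = -2, so this is a reduction at C4.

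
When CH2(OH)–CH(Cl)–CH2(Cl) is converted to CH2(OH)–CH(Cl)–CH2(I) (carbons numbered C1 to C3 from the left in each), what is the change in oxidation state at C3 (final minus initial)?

Before: C3 has 1 bond to C, 2 bonds to H, 1 bond to Cl → oxidation state -1.
After: C3 has 1 bond to C, 2 bonds to H, 1 bond to I → oxidation state -1.
Δ = -1 − (-1) = 0, so no net redox change at C3.

0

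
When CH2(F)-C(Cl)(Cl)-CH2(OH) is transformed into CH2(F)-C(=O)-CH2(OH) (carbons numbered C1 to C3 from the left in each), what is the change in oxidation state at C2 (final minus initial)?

0

Before: C2 has 2 bonds to C, 2 bonds to Cl → oxidation state +2.
After: C2 has 2 bonds to C, 2 bonds to O → oxidation state +2.
Δ = +2 − (+2) = 0, so no net redox change at C2.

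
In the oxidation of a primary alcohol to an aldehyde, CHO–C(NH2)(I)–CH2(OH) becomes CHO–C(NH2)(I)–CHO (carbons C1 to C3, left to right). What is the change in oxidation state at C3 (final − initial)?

+2

Before: C3 has 1 bond to C, 2 bonds to H, 1 bond to O → oxidation state -1.
After: C3 has 1 bond to C, 1 bond to H, 2 bonds to O → oxidation state +1.
Δ = +1 − (-1) = +2, so this is an oxidation at C3.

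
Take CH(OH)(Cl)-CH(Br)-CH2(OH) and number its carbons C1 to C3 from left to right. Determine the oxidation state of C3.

Count +1 for every bond to an atom more electronegative than carbon and −1 for every bond to one less electronegative; C–C bonds are 0.
C3 has one bond to C (0), one bond to H (-1), one bond to O (+1), one bond to H (-1).
Oxidation state = 0 − 1 + 1 − 1 = -1.

-1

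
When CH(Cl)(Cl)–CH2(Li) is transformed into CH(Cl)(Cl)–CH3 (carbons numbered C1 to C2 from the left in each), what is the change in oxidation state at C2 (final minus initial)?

Before: C2 has 1 bond to C, 2 bonds to H, 1 bond to Li → oxidation state -3.
After: C2 has 1 bond to C, 3 bonds to H → oxidation state -3.
Δ = -3 − (-3) = 0, so no net redox change at C2.

0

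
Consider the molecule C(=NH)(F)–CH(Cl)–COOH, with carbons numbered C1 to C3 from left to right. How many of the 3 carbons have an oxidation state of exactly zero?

1

Tallying each carbon's bonds:
C1: 1C, 2N, 1F → 0 + 2 + 1 = +3
C2: 2C, 1H, 1Cl → 0 − 1 + 1 = 0
C3: 1C, 3O → 0 + 3 = +3
1 carbon (C2) meets the condition.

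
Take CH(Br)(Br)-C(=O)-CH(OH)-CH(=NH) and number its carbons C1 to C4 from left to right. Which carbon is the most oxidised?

C2

Tallying each carbon's bonds:
C1: 1C, 1H, 2Br → 0 − 1 + 2 = +1
C2: 2C, 2O → 0 + 2 = +2
C3: 2C, 1H, 1O → 0 − 1 + 1 = 0
C4: 1C, 1H, 2N → 0 − 1 + 2 = +1
The most oxidised carbon is C2 at +2.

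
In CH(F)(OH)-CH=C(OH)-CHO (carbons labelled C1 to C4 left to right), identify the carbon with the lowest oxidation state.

Tallying each carbon's bonds:
C1: 1C, 1H, 1O, 1F → 0 − 1 + 1 + 1 = +1
C2: 3C, 1H → 0 − 1 = -1
C3: 3C, 1O → 0 + 1 = +1
C4: 1C, 1H, 2O → 0 − 1 + 2 = +1
The most reduced carbon is C2 at -1.

C2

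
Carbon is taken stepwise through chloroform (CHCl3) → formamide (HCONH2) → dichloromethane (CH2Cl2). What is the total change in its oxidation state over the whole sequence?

Carbon oxidation states along the series — chloroform: +2, formamide: +2, dichloromethane: 0.
Net change = 0 − (+2) = -2.

-2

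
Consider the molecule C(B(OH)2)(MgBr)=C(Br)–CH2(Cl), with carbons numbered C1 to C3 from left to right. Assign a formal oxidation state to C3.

C3 has one bond to C (0), one bond to Cl (+1), one bond to H (-1), one bond to H (-1).
Oxidation state = 0 + 1 − 1 − 1 = -1.

-1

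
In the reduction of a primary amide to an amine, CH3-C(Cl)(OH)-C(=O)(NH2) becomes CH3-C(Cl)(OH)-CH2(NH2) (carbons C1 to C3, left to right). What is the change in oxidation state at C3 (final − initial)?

-4

Before: C3 has 1 bond to C, 2 bonds to O, 1 bond to N → oxidation state +3.
After: C3 has 1 bond to C, 2 bonds to H, 1 bond to N → oxidation state -1.
Δ = -1 − (+3) = -4, so this is a reduction at C3.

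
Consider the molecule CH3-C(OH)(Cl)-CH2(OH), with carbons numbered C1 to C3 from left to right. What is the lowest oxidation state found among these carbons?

-3

Tallying each carbon's bonds:
C1: 1C, 3H → 0 − 3 = -3
C2: 2C, 1O, 1Cl → 0 + 1 + 1 = +2
C3: 1C, 2H, 1O → 0 − 2 + 1 = -1
The lowest value is -3.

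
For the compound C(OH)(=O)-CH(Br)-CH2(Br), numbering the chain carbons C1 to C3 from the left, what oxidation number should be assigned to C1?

+3

C1 has one bond to C (0), one bond to O (+1), a double bond to O (2×+1 = +2).
Oxidation state = 0 + 1 + 2 = +3.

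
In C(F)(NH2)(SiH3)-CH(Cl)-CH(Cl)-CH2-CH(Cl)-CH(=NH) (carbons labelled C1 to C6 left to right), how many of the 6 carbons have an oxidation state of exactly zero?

Tallying each carbon's bonds:
C1: 1C, 1N, 1F, 1Si → 0 + 1 + 1 − 1 = +1
C2: 2C, 1H, 1Cl → 0 − 1 + 1 = 0
C3: 2C, 1H, 1Cl → 0 − 1 + 1 = 0
C4: 2C, 2H → 0 − 2 = -2
C5: 2C, 1H, 1Cl → 0 − 1 + 1 = 0
C6: 1C, 1H, 2N → 0 − 1 + 2 = +1
3 carbons (C2, C3, C5) meet the condition.

3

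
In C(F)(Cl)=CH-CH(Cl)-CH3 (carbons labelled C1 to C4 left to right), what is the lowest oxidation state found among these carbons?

Bonds to more-electronegative neighbours contribute +1 each, bonds to H or metals contribute −1 each, and C–C bonds contribute 0. Tallying each carbon:
C1: 2C, 1F, 1Cl → 0 + 1 + 1 = +2
C2: 3C, 1H → 0 − 1 = -1
C3: 2C, 1H, 1Cl → 0 − 1 + 1 = 0
C4: 1C, 3H → 0 − 3 = -3
The lowest value is -3.

-3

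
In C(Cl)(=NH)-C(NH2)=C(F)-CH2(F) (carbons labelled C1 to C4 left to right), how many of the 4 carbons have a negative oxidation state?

1

Assign +1 per bond to O/N/halogen, −1 per bond to H or an electropositive element, and 0 per bond to carbon. Tallying each carbon:
C1: 1C, 2N, 1Cl → 0 + 2 + 1 = +3
C2: 3C, 1N → 0 + 1 = +1
C3: 3C, 1F → 0 + 1 = +1
C4: 1C, 2H, 1F → 0 − 2 + 1 = -1
1 carbon (C4) meets the condition.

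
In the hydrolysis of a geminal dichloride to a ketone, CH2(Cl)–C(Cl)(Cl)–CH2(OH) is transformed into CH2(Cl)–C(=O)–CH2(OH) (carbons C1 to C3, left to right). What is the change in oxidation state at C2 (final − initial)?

Before: C2 has 2 bonds to C, 2 bonds to Cl → oxidation state +2.
After: C2 has 2 bonds to C, 2 bonds to O → oxidation state +2.
Δ = +2 − (+2) = 0, so no net redox change at C2.

0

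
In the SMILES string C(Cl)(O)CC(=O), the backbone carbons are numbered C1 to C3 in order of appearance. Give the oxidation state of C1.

C1 has one bond to C (0), one bond to Cl (+1), one bond to O (+1), one bond to H (-1).
Oxidation state = 0 + 1 + 1 − 1 = +1.

+1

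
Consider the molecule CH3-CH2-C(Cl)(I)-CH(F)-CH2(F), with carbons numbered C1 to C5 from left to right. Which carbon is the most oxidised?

C3

Tallying each carbon's bonds:
C1: 1C, 3H → 0 − 3 = -3
C2: 2C, 2H → 0 − 2 = -2
C3: 2C, 1Cl, 1I → 0 + 1 + 1 = +2
C4: 2C, 1H, 1F → 0 − 1 + 1 = 0
C5: 1C, 2H, 1F → 0 − 2 + 1 = -1
The most oxidised carbon is C3 at +2.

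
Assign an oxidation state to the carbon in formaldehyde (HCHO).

0

Bonds to more-electronegative neighbours contribute +1 each, bonds to H or metals contribute −1 each, and C–C bonds contribute 0.
The carbon has one bond to H (-1), one bond to H (-1), a double bond to O (2×+1 = +2).
Oxidation state = -1 − 1 + 2 = 0.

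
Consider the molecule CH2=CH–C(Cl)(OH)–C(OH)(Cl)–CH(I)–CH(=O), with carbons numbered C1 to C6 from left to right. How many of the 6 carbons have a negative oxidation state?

Tallying each carbon's bonds:
C1: 2C, 2H → 0 − 2 = -2
C2: 3C, 1H → 0 − 1 = -1
C3: 2C, 1O, 1Cl → 0 + 1 + 1 = +2
C4: 2C, 1O, 1Cl → 0 + 1 + 1 = +2
C5: 2C, 1H, 1I → 0 − 1 + 1 = 0
C6: 1C, 1H, 2O → 0 − 1 + 2 = +1
2 carbons (C1, C2) meet the condition.

2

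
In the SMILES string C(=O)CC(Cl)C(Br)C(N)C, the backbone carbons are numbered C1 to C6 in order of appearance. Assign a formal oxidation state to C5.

C5 has one bond to C (0), one bond to C (0), one bond to H (-1), one bond to N (+1).
Oxidation state = 0 + 0 − 1 + 1 = 0.

0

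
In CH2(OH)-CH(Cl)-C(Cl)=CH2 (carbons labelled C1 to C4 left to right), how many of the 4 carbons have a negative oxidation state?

Assign +1 per bond to O/N/halogen, −1 per bond to H or an electropositive element, and 0 per bond to carbon. Tallying each carbon:
C1: 1C, 2H, 1O → 0 − 2 + 1 = -1
C2: 2C, 1H, 1Cl → 0 − 1 + 1 = 0
C3: 3C, 1Cl → 0 + 1 = +1
C4: 2C, 2H → 0 − 2 = -2
2 carbons (C1, C4) meet the condition.

2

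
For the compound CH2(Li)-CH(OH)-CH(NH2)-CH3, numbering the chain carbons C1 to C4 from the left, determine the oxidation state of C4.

Assign +1 per bond to O/N/halogen, −1 per bond to H or an electropositive element, and 0 per bond to carbon.
C4 has one bond to C (0), one bond to H (-1), one bond to H (-1), one bond to H (-1).
Oxidation state = 0 − 1 − 1 − 1 = -3.

-3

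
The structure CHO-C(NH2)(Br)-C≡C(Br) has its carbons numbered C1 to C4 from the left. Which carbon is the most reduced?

C3

Each bond to a more electronegative atom (O, N, halogen) counts +1, each bond to a less electronegative atom (H, metal, B, Si) counts −1, and each C–C bond counts 0. Tallying each carbon:
C1: 1C, 1H, 2O → 0 − 1 + 2 = +1
C2: 2C, 1N, 1Br → 0 + 1 + 1 = +2
C3: 4C → 0 = 0
C4: 3C, 1Br → 0 + 1 = +1
The most reduced carbon is C3 at 0.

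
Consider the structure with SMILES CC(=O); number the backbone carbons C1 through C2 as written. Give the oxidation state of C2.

Assign +1 per bond to O/N/halogen, −1 per bond to H or an electropositive element, and 0 per bond to carbon.
C2 has one bond to C (0), one bond to H (-1), a double bond to O (2×+1 = +2).
Oxidation state = 0 − 1 + 2 = +1.

+1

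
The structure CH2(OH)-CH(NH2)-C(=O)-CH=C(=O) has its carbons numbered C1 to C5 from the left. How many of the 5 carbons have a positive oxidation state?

2

Bonds to more-electronegative neighbours contribute +1 each, bonds to H or metals contribute −1 each, and C–C bonds contribute 0. Tallying each carbon:
C1: 1C, 2H, 1O → 0 − 2 + 1 = -1
C2: 2C, 1H, 1N → 0 − 1 + 1 = 0
C3: 2C, 2O → 0 + 2 = +2
C4: 3C, 1H → 0 − 1 = -1
C5: 2C, 2O → 0 + 2 = +2
2 carbons (C3, C5) meet the condition.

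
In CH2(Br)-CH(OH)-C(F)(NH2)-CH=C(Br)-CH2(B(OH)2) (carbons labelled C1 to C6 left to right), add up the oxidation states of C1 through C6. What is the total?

Bonds to more-electronegative neighbours contribute +1 each, bonds to H or metals contribute −1 each, and C–C bonds contribute 0. Tallying each carbon:
C1: 1C, 2H, 1Br → 0 − 2 + 1 = -1
C2: 2C, 1H, 1O → 0 − 1 + 1 = 0
C3: 2C, 1N, 1F → 0 + 1 + 1 = +2
C4: 3C, 1H → 0 − 1 = -1
C5: 3C, 1Br → 0 + 1 = +1
C6: 1C, 2H, 1B → 0 − 2 − 1 = -3
Sum = -1 + 0 + 2 − 1 + 1 − 3 = -2.

-2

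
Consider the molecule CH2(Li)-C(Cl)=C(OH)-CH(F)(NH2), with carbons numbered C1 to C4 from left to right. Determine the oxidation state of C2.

+1

Assign +1 per bond to O/N/halogen, −1 per bond to H or an electropositive element, and 0 per bond to carbon.
C2 has one bond to C (0), a double bond to C (2×0 = 0), one bond to Cl (+1).
Oxidation state = 0 + 0 + 1 = +1.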